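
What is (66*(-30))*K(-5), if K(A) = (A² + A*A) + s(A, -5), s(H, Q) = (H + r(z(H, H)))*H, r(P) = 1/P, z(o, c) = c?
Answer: -150480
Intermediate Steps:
s(H, Q) = H*(H + 1/H) (s(H, Q) = (H + 1/H)*H = H*(H + 1/H))
K(A) = 1 + 3*A² (K(A) = (A² + A*A) + (1 + A²) = (A² + A²) + (1 + A²) = 2*A² + (1 + A²) = 1 + 3*A²)
(66*(-30))*K(-5) = (66*(-30))*(1 + 3*(-5)²) = -1980*(1 + 3*25) = -1980*(1 + 75) = -1980*76 = -150480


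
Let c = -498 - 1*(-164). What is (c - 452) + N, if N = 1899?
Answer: 1113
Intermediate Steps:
c = -334 (c = -498 + 164 = -334)
(c - 452) + N = (-334 - 452) + 1899 = -786 + 1899 = 1113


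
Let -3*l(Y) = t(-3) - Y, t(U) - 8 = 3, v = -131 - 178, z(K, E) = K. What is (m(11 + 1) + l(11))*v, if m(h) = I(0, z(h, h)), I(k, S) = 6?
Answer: -1854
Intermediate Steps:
v = -309
t(U) = 11 (t(U) = 8 + 3 = 11)
l(Y) = -11/3 + Y/3 (l(Y) = -(11 - Y)/3 = -11/3 + Y/3)
m(h) = 6
(m(11 + 1) + l(11))*v = (6 + (-11/3 + (1/3)*11))*(-309) = (6 + (-11/3 + 11/3))*(-309) = (6 + 0)*(-309) = 6*(-309) = -1854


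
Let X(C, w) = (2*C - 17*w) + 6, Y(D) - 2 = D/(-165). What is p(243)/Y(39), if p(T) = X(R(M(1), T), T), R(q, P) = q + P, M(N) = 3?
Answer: -199815/97 ≈ -2059.9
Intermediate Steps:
Y(D) = 2 - D/165 (Y(D) = 2 + D/(-165) = 2 + D*(-1/165) = 2 - D/165)
R(q, P) = P + q
X(C, w) = 6 - 17*w + 2*C (X(C, w) = (-17*w + 2*C) + 6 = 6 - 17*w + 2*C)
p(T) = 12 - 15*T (p(T) = 6 - 17*T + 2*(T + 3) = 6 - 17*T + 2*(3 + T) = 6 - 17*T + (6 + 2*T) = 12 - 15*T)
p(243)/Y(39) = (12 - 15*243)/(2 - 1/165*39) = (12 - 3645)/(2 - 13/55) = -3633/97/55 = -3633*55/97 = -199815/97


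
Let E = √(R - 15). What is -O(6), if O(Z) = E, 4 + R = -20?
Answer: -I*√39 ≈ -6.245*I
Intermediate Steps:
R = -24 (R = -4 - 20 = -24)
E = I*√39 (E = √(-24 - 15) = √(-39) = I*√39 ≈ 6.245*I)
O(Z) = I*√39
-O(6) = -I*√39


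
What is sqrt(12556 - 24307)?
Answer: I*sqrt(11751) ≈ 108.4*I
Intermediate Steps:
sqrt(12556 - 24307) = sqrt(-11751) = I*sqrt(11751)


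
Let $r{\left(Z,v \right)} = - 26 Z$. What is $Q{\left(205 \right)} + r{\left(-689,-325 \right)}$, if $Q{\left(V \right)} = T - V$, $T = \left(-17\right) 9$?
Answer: $17556$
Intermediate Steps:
$T = -153$
$Q{\left(V \right)} = -153 - V$
$Q{\left(205 \right)} + r{\left(-689,-325 \right)} = \left(-153 - 205\right) - -17914 = \left(-153 - 205\right) + 17914 = -358 + 17914 = 17556$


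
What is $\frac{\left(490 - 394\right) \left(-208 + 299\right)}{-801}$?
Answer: $- \frac{2912}{267} \approx -10.906$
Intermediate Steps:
$\frac{\left(490 - 394\right) \left(-208 + 299\right)}{-801} = 96 \cdot 91 \left(- \frac{1}{801}\right) = 8736 \left(- \frac{1}{801}\right) = - \frac{2912}{267}$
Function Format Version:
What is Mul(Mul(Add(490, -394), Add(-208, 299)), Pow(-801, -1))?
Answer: Rational(-2912, 267) ≈ -10.906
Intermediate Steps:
Mul(Mul(Add(490, -394), Add(-208, 299)), Pow(-801, -1)) = Mul(Mul(96, 91), Rational(-1, 801)) = Mul(8736, Rational(-1, 801)) = Rational(-2912, 267)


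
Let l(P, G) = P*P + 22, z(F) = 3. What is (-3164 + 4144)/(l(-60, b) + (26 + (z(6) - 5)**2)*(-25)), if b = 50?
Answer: 245/718 ≈ 0.34123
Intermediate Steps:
l(P, G) = 22 + P**2 (l(P, G) = P**2 + 22 = 22 + P**2)
(-3164 + 4144)/(l(-60, b) + (26 + (z(6) - 5)**2)*(-25)) = (-3164 + 4144)/((22 + (-60)**2) + (26 + (3 - 5)**2)*(-25)) = 980/((22 + 3600) + (26 + (-2)**2)*(-25)) = 980/(3622 + (26 + 4)*(-25)) = 980/(3622 + 30*(-25)) = 980/(3622 - 750) = 980/2872 = 980*(1/2872) = 245/718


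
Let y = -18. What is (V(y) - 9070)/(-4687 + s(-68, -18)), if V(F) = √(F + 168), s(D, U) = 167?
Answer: 907/452 - √6/904 ≈ 2.0039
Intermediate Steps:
V(F) = √(168 + F)
(V(y) - 9070)/(-4687 + s(-68, -18)) = (√(168 - 18) - 9070)/(-4687 + 167) = (√150 - 9070)/(-4520) = (5*√6 - 9070)*(-1/4520) = (-9070 + 5*√6)*(-1/4520) = 907/452 - √6/904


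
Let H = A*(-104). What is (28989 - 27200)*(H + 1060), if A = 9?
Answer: 221836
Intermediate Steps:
H = -936 (H = 9*(-104) = -936)
(28989 - 27200)*(H + 1060) = (28989 - 27200)*(-936 + 1060) = 1789*124 = 221836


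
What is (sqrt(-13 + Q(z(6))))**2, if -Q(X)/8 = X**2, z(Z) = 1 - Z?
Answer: -213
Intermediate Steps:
Q(X) = -8*X**2
(sqrt(-13 + Q(z(6))))**2 = (sqrt(-13 - 8*(1 - 1*6)**2))**2 = (sqrt(-13 - 8*(1 - 6)**2))**2 = (sqrt(-13 - 8*(-5)**2))**2 = (sqrt(-13 - 8*25))**2 = (sqrt(-13 - 200))**2 = (sqrt(-213))**2 = (I*sqrt(213))**2 = -213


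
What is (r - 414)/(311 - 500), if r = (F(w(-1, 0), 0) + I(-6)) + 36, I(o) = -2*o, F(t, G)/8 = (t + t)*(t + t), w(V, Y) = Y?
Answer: 122/63 ≈ 1.9365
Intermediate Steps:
F(t, G) = 32*t**2 (F(t, G) = 8*((t + t)*(t + t)) = 8*((2*t)*(2*t)) = 8*(4*t**2) = 32*t**2)
r = 48 (r = (32*0**2 - 2*(-6)) + 36 = (32*0 + 12) + 36 = (0 + 12) + 36 = 12 + 36 = 48)
(r - 414)/(311 - 500) = (48 - 414)/(311 - 500) = -366/(-189) = -366*(-1/189) = 122/63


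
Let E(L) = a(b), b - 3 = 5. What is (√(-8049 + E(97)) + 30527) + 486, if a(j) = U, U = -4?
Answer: 31013 + I*√8053 ≈ 31013.0 + 89.739*I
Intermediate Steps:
b = 8 (b = 3 + 5 = 8)
a(j) = -4
E(L) = -4
(√(-8049 + E(97)) + 30527) + 486 = (√(-8049 - 4) + 30527) + 486 = (√(-8053) + 30527) + 486 = (I*√8053 + 30527) + 486 = (30527 + I*√8053) + 486 = 31013 + I*√8053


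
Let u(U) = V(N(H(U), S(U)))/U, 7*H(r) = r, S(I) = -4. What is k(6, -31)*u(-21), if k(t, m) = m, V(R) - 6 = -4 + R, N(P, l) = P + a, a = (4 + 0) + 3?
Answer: 62/7 ≈ 8.8571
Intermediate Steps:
a = 7 (a = 4 + 3 = 7)
H(r) = r/7
N(P, l) = 7 + P (N(P, l) = P + 7 = 7 + P)
V(R) = 2 + R (V(R) = 6 + (-4 + R) = 2 + R)
u(U) = (9 + U/7)/U (u(U) = (2 + (7 + U/7))/U = (9 + U/7)/U)
k(6, -31)*u(-21) = -31*(63 - 21)/(7*(-21)) = -31*(-1)*42/(7*21) = -31*(-2/7) = 62/7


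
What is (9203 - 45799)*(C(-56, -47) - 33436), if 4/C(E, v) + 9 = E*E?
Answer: 3826271651328/3127 ≈ 1.2236e+9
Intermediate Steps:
C(E, v) = 4/(-9 + E²) (C(E, v) = 4/(-9 + E*E) = 4/(-9 + E²))
(9203 - 45799)*(C(-56, -47) - 33436) = (9203 - 45799)*(4/(-9 + (-56)²) - 33436) = -36596*(4/(-9 + 3136) - 33436) = -36596*(4/3127 - 33436) = -36596*(-104554368/3127) = 3826271651328/3127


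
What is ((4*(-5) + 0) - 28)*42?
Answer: -2016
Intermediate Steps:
((4*(-5) + 0) - 28)*42 = ((-20 + 0) - 28)*42 = (-20 - 28)*42 = -48*42 = -2016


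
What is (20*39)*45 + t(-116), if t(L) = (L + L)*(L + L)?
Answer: 88924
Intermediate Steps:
t(L) = 4*L² (t(L) = (2*L)*(2*L) = 4*L²)
(20*39)*45 + t(-116) = (20*39)*45 + 4*(-116)² = 780*45 + 4*13456 = 35100 + 53824 = 88924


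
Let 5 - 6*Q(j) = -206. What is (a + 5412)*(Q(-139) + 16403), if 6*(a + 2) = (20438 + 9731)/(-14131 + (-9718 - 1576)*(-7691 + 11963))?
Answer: 154510978595778359/1737435564 ≈ 8.8930e+7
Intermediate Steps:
Q(j) = 211/6 (Q(j) = ⅚ - ⅙*(-206) = ⅚ + 103/3 = 211/6)
a = -579175357/289572594 (a = -2 + ((20438 + 9731)/(-14131 + (-9718 - 1576)*(-7691 + 11963)))/6 = -2 + (30169/(-14131 - 11294*4272))/6 = -2 + (30169/(-14131 - 48247968))/6 = -2 + (30169/(-48262099))/6 = -2 + (30169*(-1/48262099))/6 = -2 + (⅙)*(-30169/48262099) = -2 - 30169/289572594 = -579175357/289572594 ≈ -2.0001)
(a + 5412)*(Q(-139) + 16403) = (-579175357/289572594 + 5412)*(211/6 + 16403) = (1566587703371/289572594)*(98629/6) = 154510978595778359/1737435564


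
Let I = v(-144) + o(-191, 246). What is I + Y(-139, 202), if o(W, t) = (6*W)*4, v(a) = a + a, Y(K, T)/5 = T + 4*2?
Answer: -3822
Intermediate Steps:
Y(K, T) = 40 + 5*T (Y(K, T) = 5*(T + 4*2) = 5*(T + 8) = 5*(8 + T) = 40 + 5*T)
v(a) = 2*a
o(W, t) = 24*W
I = -4872 (I = 2*(-144) + 24*(-191) = -288 - 4584 = -4872)
I + Y(-139, 202) = -4872 + (40 + 5*202) = -4872 + (40 + 1010) = -4872 + 1050 = -3822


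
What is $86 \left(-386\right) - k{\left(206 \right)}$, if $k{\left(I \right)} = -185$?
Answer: $-33011$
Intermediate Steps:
$86 \left(-386\right) - k{\left(206 \right)} = 86 \left(-386\right) - -185 = -33196 + 185 = -33011$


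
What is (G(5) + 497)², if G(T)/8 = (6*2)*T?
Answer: 954529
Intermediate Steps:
G(T) = 96*T (G(T) = 8*((6*2)*T) = 8*(12*T) = 96*T)
(G(5) + 497)² = (96*5 + 497)² = (480 + 497)² = 977² = 954529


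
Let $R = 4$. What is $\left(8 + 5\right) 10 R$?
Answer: $520$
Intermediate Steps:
$\left(8 + 5\right) 10 R = \left(8 + 5\right) 10 \cdot 4 = 13 \cdot 10 \cdot 4 = 130 \cdot 4 = 520$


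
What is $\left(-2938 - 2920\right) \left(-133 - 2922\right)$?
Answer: $17896190$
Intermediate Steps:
$\left(-2938 - 2920\right) \left(-133 - 2922\right) = \left(-5858\right) \left(-3055\right) = 17896190$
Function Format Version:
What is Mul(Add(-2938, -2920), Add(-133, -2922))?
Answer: 17896190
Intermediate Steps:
Mul(Add(-2938, -2920), Add(-133, -2922)) = Mul(-5858, -3055) = 17896190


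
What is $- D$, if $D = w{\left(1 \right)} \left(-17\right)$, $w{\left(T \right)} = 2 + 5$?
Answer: $119$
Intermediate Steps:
$w{\left(T \right)} = 7$
$D = -119$ ($D = 7 \left(-17\right) = -119$)
$- D = \left(-1\right) \left(-119\right) = 119$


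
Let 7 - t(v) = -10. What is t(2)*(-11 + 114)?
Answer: 1751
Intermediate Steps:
t(v) = 17 (t(v) = 7 - 1*(-10) = 7 + 10 = 17)
t(2)*(-11 + 114) = 17*(-11 + 114) = 17*103 = 1751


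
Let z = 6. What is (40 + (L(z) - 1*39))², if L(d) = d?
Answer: 49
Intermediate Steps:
(40 + (L(z) - 1*39))² = (40 + (6 - 1*39))² = (40 + (6 - 39))² = (40 - 33)² = 7² = 49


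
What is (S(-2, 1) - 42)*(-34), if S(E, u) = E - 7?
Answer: 1734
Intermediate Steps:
S(E, u) = -7 + E
(S(-2, 1) - 42)*(-34) = ((-7 - 2) - 42)*(-34) = (-9 - 42)*(-34) = -51*(-34) = 1734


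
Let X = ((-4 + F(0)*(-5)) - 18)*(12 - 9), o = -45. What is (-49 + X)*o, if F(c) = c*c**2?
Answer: 5175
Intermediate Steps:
F(c) = c**3
X = -66 (X = ((-4 + 0**3*(-5)) - 18)*(12 - 9) = ((-4 + 0*(-5)) - 18)*3 = ((-4 + 0) - 18)*3 = (-4 - 18)*3 = -22*3 = -66)
(-49 + X)*o = (-49 - 66)*(-45) = -115*(-45) = 5175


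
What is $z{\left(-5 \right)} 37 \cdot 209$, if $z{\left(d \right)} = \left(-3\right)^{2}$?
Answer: $69597$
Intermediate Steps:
$z{\left(d \right)} = 9$
$z{\left(-5 \right)} 37 \cdot 209 = 9 \cdot 37 \cdot 209 = 333 \cdot 209 = 69597$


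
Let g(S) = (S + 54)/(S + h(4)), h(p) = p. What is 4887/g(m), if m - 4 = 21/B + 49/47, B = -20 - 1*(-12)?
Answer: 1310259/2357 ≈ 555.90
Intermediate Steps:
B = -8 (B = -20 + 12 = -8)
m = 909/376 (m = 4 + (21/(-8) + 49/47) = 4 + (21*(-⅛) + 49*(1/47)) = 4 + (-21/8 + 49/47) = 4 - 595/376 = 909/376 ≈ 2.4176)
g(S) = (54 + S)/(4 + S) (g(S) = (S + 54)/(S + 4) = (54 + S)/(4 + S))
4887/g(m) = 4887/(((54 + 909/376)/(4 + 909/376))) = 4887/(((21213/376)/(2413/376))) = 4887/(((376/2413)*(21213/376))) = 4887/(21213/2413) = 4887*(2413/21213) = 1310259/2357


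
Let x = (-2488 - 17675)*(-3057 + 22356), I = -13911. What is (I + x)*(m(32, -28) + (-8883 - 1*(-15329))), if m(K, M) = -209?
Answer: -2427063984576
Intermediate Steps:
x = -389125737 (x = -20163*19299 = -389125737)
(I + x)*(m(32, -28) + (-8883 - 1*(-15329))) = (-13911 - 389125737)*(-209 + (-8883 - 1*(-15329))) = -389139648*(-209 + (-8883 + 15329)) = -389139648*(-209 + 6446) = -389139648*6237 = -2427063984576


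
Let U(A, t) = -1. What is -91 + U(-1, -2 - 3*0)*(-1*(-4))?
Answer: -95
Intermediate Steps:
-91 + U(-1, -2 - 3*0)*(-1*(-4)) = -91 - (-1)*(-4) = -91 - 1*4 = -91 - 4 = -95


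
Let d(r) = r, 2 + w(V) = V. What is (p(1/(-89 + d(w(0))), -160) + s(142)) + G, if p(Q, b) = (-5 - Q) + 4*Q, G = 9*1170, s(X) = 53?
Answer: 962595/91 ≈ 10578.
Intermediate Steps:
w(V) = -2 + V
G = 10530
p(Q, b) = -5 + 3*Q
(p(1/(-89 + d(w(0))), -160) + s(142)) + G = ((-5 + 3/(-89 + (-2 + 0))) + 53) + 10530 = ((-5 + 3/(-89 - 2)) + 53) + 10530 = ((-5 + 3/(-91)) + 53) + 10530 = ((-5 + 3*(-1/91)) + 53) + 10530 = ((-5 - 3/91) + 53) + 10530 = (-458/91 + 53) + 10530 = 4365/91 + 10530 = 962595/91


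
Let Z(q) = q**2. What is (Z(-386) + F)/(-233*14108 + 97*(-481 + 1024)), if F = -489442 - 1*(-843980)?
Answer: -503534/3234493 ≈ -0.15568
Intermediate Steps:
F = 354538 (F = -489442 + 843980 = 354538)
(Z(-386) + F)/(-233*14108 + 97*(-481 + 1024)) = ((-386)**2 + 354538)/(-233*14108 + 97*(-481 + 1024)) = (148996 + 354538)/(-3287164 + 97*543) = 503534/(-3287164 + 52671) = 503534/(-3234493) = 503534*(-1/3234493) = -503534/3234493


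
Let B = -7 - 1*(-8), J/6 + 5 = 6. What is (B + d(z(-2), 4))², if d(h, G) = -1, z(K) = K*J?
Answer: 0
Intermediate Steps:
J = 6 (J = -30 + 6*6 = -30 + 36 = 6)
z(K) = 6*K (z(K) = K*6 = 6*K)
B = 1 (B = -7 + 8 = 1)
(B + d(z(-2), 4))² = (1 - 1)² = 0² = 0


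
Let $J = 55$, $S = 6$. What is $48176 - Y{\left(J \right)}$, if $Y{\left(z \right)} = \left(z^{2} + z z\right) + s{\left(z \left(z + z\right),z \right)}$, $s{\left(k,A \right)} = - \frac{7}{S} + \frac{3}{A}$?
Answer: $\frac{13901947}{330} \approx 42127.0$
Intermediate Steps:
$s{\left(k,A \right)} = - \frac{7}{6} + \frac{3}{A}$
$Y{\left(z \right)} = - \frac{7}{6} + 2 z^{2} + \frac{3}{z}$ ($Y{\left(z \right)} = \left(z^{2} + z z\right) - \left(\frac{7}{6} - \frac{3}{z}\right) = \left(z^{2} + z^{2}\right) - \left(\frac{7}{6} - \frac{3}{z}\right) = 2 z^{2} - \left(\frac{7}{6} - \frac{3}{z}\right) = - \frac{7}{6} + 2 z^{2} + \frac{3}{z}$)
$48176 - Y{\left(J \right)} = 48176 - \left(- \frac{7}{6} + 2 \cdot 55^{2} + \frac{3}{55}\right) = 48176 - \left(- \frac{7}{6} + 2 \cdot 3025 + 3 \cdot \frac{1}{55}\right) = 48176 - \left(- \frac{7}{6} + 6050 + \frac{3}{55}\right) = 48176 - \frac{1996133}{330} = \frac{13901947}{330}$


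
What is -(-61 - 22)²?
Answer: -6889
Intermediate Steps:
-(-61 - 22)² = -1*(-83)² = -1*6889 = -6889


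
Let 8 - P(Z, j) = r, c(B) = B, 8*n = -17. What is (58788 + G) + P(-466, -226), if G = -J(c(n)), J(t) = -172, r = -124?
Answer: 59092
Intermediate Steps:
n = -17/8 (n = (1/8)*(-17) = -17/8 ≈ -2.1250)
P(Z, j) = 132 (P(Z, j) = 8 - 1*(-124) = 8 + 124 = 132)
G = 172 (G = -1*(-172) = 172)
(58788 + G) + P(-466, -226) = (58788 + 172) + 132 = 58960 + 132 = 59092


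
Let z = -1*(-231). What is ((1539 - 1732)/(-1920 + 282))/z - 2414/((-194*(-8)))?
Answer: -228276239/146810664 ≈ -1.5549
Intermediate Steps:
z = 231
((1539 - 1732)/(-1920 + 282))/z - 2414/((-194*(-8))) = ((1539 - 1732)/(-1920 + 282))/231 - 2414/((-194*(-8))) = -193/(-1638)*(1/231) - 2414/1552 = -193*(-1/1638)*(1/231) - 2414*1/1552 = (193/1638)*(1/231) - 1207/776 = 193/378378 - 1207/776 = -228276239/146810664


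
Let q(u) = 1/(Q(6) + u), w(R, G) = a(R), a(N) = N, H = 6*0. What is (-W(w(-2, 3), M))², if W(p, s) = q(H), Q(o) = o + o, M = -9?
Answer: 1/144 ≈ 0.0069444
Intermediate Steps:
H = 0
Q(o) = 2*o
w(R, G) = R
q(u) = 1/(12 + u) (q(u) = 1/(2*6 + u) = 1/(12 + u))
W(p, s) = 1/12 (W(p, s) = 1/(12 + 0) = 1/12)
(-W(w(-2, 3), M))² = (-1*1/12)² = (-1/12)² = 1/144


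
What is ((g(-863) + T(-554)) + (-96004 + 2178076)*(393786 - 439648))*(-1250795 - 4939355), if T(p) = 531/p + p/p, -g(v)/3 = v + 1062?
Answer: 163730534094325007825/277 ≈ 5.9109e+17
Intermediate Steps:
g(v) = -3186 - 3*v (g(v) = -3*(v + 1062) = -3*(1062 + v) = -3186 - 3*v)
T(p) = 1 + 531/p (T(p) = 531/p + 1 = 1 + 531/p)
((g(-863) + T(-554)) + (-96004 + 2178076)*(393786 - 439648))*(-1250795 - 4939355) = (((-3186 - 3*(-863)) + (531 - 554)/(-554)) + (-96004 + 2178076)*(393786 - 439648))*(-1250795 - 4939355) = (((-3186 + 2589) - 1/554*(-23)) + 2082072*(-45862))*(-6190150) = ((-597 + 23/554) - 95487986064)*(-6190150) = (-330715/554 - 95487986064)*(-6190150) = -52900344610171/554*(-6190150) = 163730534094325007825/277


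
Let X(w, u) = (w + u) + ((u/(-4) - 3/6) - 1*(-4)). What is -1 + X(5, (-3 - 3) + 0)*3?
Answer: 11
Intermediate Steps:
X(w, u) = 7/2 + w + 3*u/4 (X(w, u) = (u + w) + ((u*(-1/4) - 3*1/6) + 4) = (u + w) + ((-u/4 - 1/2) + 4) = (u + w) + ((-1/2 - u/4) + 4) = (u + w) + (7/2 - u/4) = 7/2 + w + 3*u/4)
-1 + X(5, (-3 - 3) + 0)*3 = -1 + (7/2 + 5 + 3*((-3 - 3) + 0)/4)*3 = -1 + (7/2 + 5 + 3*(-6 + 0)/4)*3 = -1 + (7/2 + 5 + (3/4)*(-6))*3 = -1 + (7/2 + 5 - 9/2)*3 = -1 + 4*3 = -1 + 12 = 11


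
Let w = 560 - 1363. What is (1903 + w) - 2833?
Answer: -1733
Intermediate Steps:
w = -803
(1903 + w) - 2833 = (1903 - 803) - 2833 = 1100 - 2833 = -1733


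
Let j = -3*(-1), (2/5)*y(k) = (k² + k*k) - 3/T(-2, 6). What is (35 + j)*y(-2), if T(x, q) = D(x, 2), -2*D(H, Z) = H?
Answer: 475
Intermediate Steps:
D(H, Z) = -H/2
T(x, q) = -x/2
y(k) = -15/2 + 5*k² (y(k) = 5*((k² + k*k) - 3/((-½*(-2))))/2 = 5*((k² + k²) - 3/1)/2 = 5*(2*k² - 3*1)/2 = 5*(2*k² - 3)/2 = 5*(-3 + 2*k²)/2 = -15/2 + 5*k²)
j = 3
(35 + j)*y(-2) = (35 + 3)*(-15/2 + 5*(-2)²) = 38*(-15/2 + 5*4) = 38*(-15/2 + 20) = 38*(25/2) = 475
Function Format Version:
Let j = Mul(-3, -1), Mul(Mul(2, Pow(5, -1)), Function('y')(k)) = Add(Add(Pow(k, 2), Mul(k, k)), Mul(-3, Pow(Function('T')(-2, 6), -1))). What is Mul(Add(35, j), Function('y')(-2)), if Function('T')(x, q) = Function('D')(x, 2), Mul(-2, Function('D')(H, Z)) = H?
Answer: 475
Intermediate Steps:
Function('D')(H, Z) = Mul(Rational(-1, 2), H)
Function('T')(x, q) = Mul(Rational(-1, 2), x)
Function('y')(k) = Add(Rational(-15, 2), Mul(5, Pow(k, 2))) (Function('y')(k) = Mul(Rational(5, 2), Add(Add(Pow(k, 2), Mul(k, k)), Mul(-3, Pow(Mul(Rational(-1, 2), -2), -1)))) = Mul(Rational(5, 2), Add(Add(Pow(k, 2), Pow(k, 2)), Mul(-3, Pow(1, -1)))) = Mul(Rational(5, 2), Add(Mul(2, Pow(k, 2)), Mul(-3, 1))) = Mul(Rational(5, 2), Add(Mul(2, Pow(k, 2)), -3)) = Mul(Rational(5, 2), Add(-3, Mul(2, Pow(k, 2)))) = Add(Rational(-15, 2), Mul(5, Pow(k, 2))))
j = 3
Mul(Add(35, j), Function('y')(-2)) = Mul(Add(35, 3), Add(Rational(-15, 2), Mul(5, Pow(-2, 2)))) = Mul(38, Add(Rational(-15, 2), Mul(5, 4))) = Mul(38, Add(Rational(-15, 2), 20)) = Mul(38, Rational(25, 2)) = 475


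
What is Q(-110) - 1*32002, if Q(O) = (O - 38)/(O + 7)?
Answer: -3296058/103 ≈ -32001.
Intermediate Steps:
Q(O) = (-38 + O)/(7 + O)
Q(-110) - 1*32002 = (-38 - 110)/(7 - 110) - 1*32002 = -148/(-103) - 32002 = -1/103*(-148) - 32002 = 148/103 - 32002 = -3296058/103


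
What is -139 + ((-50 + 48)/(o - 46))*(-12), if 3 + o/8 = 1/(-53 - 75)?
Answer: -156203/1121 ≈ -139.34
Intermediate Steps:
o = -385/16 (o = -24 + 8/(-53 - 75) = -24 + 8/(-128) = -24 + 8*(-1/128) = -24 - 1/16 = -385/16 ≈ -24.063)
-139 + ((-50 + 48)/(o - 46))*(-12) = -139 + ((-50 + 48)/(-385/16 - 46))*(-12) = -139 - 2/(-1121/16)*(-12) = -139 - 2*(-16/1121)*(-12) = -139 + (32/1121)*(-12) = -139 - 384/1121 = -156203/1121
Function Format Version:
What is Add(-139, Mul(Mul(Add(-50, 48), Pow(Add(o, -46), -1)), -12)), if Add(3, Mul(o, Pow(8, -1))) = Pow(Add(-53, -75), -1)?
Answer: Rational(-156203, 1121) ≈ -139.34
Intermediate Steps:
o = Rational(-385, 16) (o = Add(-24, Mul(8, Pow(Add(-53, -75), -1))) = Add(-24, Mul(8, Pow(-128, -1))) = Add(-24, Mul(8, Rational(-1, 128))) = Add(-24, Rational(-1, 16)) = Rational(-385, 16) ≈ -24.063)
Add(-139, Mul(Mul(Add(-50, 48), Pow(Add(o, -46), -1)), -12)) = Add(-139, Mul(Mul(Add(-50, 48), Pow(Add(Rational(-385, 16), -46), -1)), -12)) = Add(-139, Mul(Mul(-2, Pow(Rational(-1121, 16), -1)), -12)) = Add(-139, Mul(Mul(-2, Rational(-16, 1121)), -12)) = Add(-139, Mul(Rational(32, 1121), -12)) = Add(-139, Rational(-384, 1121)) = Rational(-156203, 1121)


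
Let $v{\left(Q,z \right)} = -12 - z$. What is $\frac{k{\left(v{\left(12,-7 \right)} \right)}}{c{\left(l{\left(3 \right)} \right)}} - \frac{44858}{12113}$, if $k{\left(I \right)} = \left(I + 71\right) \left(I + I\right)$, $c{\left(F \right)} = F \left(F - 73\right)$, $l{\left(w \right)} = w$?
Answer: $- \frac{47520}{84791} \approx -0.56044$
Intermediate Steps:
$c{\left(F \right)} = F \left(-73 + F\right)$
$k{\left(I \right)} = 2 I \left(71 + I\right)$ ($k{\left(I \right)} = \left(71 + I\right) 2 I = 2 I \left(71 + I\right)$)
$\frac{k{\left(v{\left(12,-7 \right)} \right)}}{c{\left(l{\left(3 \right)} \right)}} - \frac{44858}{12113} = \frac{2 \left(-12 - -7\right) \left(71 - 5\right)}{3 \left(-73 + 3\right)} - \frac{44858}{12113} = \frac{2 \left(-12 + 7\right) \left(71 + \left(-12 + 7\right)\right)}{3 \left(-70\right)} - \frac{44858}{12113} = \frac{2 \left(-5\right) \left(71 - 5\right)}{-210} - \frac{44858}{12113} = 2 \left(-5\right) 66 \left(- \frac{1}{210}\right) - \frac{44858}{12113} = \left(-660\right) \left(- \frac{1}{210}\right) - \frac{44858}{12113} = \frac{22}{7} - \frac{44858}{12113} = - \frac{47520}{84791}$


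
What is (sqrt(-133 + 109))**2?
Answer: -24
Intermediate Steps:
(sqrt(-133 + 109))**2 = (sqrt(-24))**2 = (2*I*sqrt(6))**2 = -24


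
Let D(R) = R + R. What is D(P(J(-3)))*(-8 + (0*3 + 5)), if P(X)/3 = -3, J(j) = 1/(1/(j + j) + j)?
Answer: 54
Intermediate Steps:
J(j) = 1/(j + 1/(2*j)) (J(j) = 1/(1/(2*j) + j) = 1/(j + 1/(2*j)))
P(X) = -9 (P(X) = 3*(-3) = -9)
D(R) = 2*R
D(P(J(-3)))*(-8 + (0*3 + 5)) = (2*(-9))*(-8 + (0*3 + 5)) = -18*(-8 + (0 + 5)) = -18*(-8 + 5) = -18*(-3) = 54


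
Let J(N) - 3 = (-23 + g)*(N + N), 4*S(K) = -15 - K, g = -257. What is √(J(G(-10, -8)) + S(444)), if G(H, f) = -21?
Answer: 3*√5177/2 ≈ 107.93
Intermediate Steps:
S(K) = -15/4 - K/4 (S(K) = (-15 - K)/4 = -15/4 - K/4)
J(N) = 3 - 560*N (J(N) = 3 + (-23 - 257)*(N + N) = 3 - 560*N)
√(J(G(-10, -8)) + S(444)) = √((3 - 560*(-21)) + (-15/4 - ¼*444)) = √((3 + 11760) + (-15/4 - 111)) = √(11763 - 459/4) = √(46593/4) = 3*√5177/2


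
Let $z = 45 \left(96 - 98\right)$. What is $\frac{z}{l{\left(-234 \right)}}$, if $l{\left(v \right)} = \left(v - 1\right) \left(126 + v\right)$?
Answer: $- \frac{1}{282} \approx -0.0035461$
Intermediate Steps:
$l{\left(v \right)} = \left(-1 + v\right) \left(126 + v\right)$
$z = -90$ ($z = 45 \left(-2\right) = -90$)
$\frac{z}{l{\left(-234 \right)}} = - \frac{90}{-126 + \left(-234\right)^{2} + 125 \left(-234\right)} = - \frac{90}{-126 + 54756 - 29250} = - \frac{90}{25380} = \left(-90\right) \frac{1}{25380} = - \frac{1}{282}$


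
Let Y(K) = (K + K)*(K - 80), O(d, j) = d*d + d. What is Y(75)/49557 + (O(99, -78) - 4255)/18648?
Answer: 88587755/308046312 ≈ 0.28758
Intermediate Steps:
O(d, j) = d + d**2 (O(d, j) = d**2 + d = d + d**2)
Y(K) = 2*K*(-80 + K) (Y(K) = (2*K)*(-80 + K) = 2*K*(-80 + K))
Y(75)/49557 + (O(99, -78) - 4255)/18648 = (2*75*(-80 + 75))/49557 + (99*(1 + 99) - 4255)/18648 = (2*75*(-5))*(1/49557) + (99*100 - 4255)*(1/18648) = -750*1/49557 + (9900 - 4255)*(1/18648) = -250/16519 + 5645*(1/18648) = -250/16519 + 5645/18648 = 88587755/308046312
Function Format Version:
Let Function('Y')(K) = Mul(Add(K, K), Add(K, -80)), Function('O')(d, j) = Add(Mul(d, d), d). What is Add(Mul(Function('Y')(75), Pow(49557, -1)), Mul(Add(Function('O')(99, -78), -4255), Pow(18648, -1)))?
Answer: Rational(88587755, 308046312) ≈ 0.28758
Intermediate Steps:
Function('O')(d, j) = Add(d, Pow(d, 2)) (Function('O')(d, j) = Add(Pow(d, 2), d) = Add(d, Pow(d, 2)))
Function('Y')(K) = Mul(2, K, Add(-80, K)) (Function('Y')(K) = Mul(Mul(2, K), Add(-80, K)) = Mul(2, K, Add(-80, K)))
Add(Mul(Function('Y')(75), Pow(49557, -1)), Mul(Add(Function('O')(99, -78), -4255), Pow(18648, -1))) = Add(Mul(Mul(2, 75, Add(-80, 75)), Pow(49557, -1)), Mul(Add(Mul(99, Add(1, 99)), -4255), Pow(18648, -1))) = Add(Mul(Mul(2, 75, -5), Rational(1, 49557)), Mul(Add(Mul(99, 100), -4255), Rational(1, 18648))) = Add(Mul(-750, Rational(1, 49557)), Mul(Add(9900, -4255), Rational(1, 18648))) = Add(Rational(-250, 16519), Mul(5645, Rational(1, 18648))) = Add(Rational(-250, 16519), Rational(5645, 18648)) = Rational(88587755, 308046312)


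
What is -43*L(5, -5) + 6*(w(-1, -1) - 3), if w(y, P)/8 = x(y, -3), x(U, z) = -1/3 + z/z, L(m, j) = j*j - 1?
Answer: -1018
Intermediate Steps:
L(m, j) = -1 + j**2 (L(m, j) = j**2 - 1 = -1 + j**2)
x(U, z) = 2/3 (x(U, z) = -1*1/3 + 1 = -1/3 + 1 = 2/3)
w(y, P) = 16/3 (w(y, P) = 8*(2/3) = 16/3)
-43*L(5, -5) + 6*(w(-1, -1) - 3) = -43*(-1 + (-5)**2) + 6*(16/3 - 3) = -43*(-1 + 25) + 6*(7/3) = -43*24 + 14 = -1032 + 14 = -1018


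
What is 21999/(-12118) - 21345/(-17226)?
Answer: -10024672/17395389 ≈ -0.57628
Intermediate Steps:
21999/(-12118) - 21345/(-17226) = 21999*(-1/12118) - 21345*(-1/17226) = -21999/12118 + 7115/5742 = -10024672/17395389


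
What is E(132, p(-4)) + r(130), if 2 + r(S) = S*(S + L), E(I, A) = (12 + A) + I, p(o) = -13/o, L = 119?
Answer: 130061/4 ≈ 32515.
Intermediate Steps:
E(I, A) = 12 + A + I
r(S) = -2 + S*(119 + S) (r(S) = -2 + S*(S + 119) = -2 + S*(119 + S))
E(132, p(-4)) + r(130) = (12 - 13/(-4) + 132) + (-2 + 130² + 119*130) = (12 - 13*(-¼) + 132) + (-2 + 16900 + 15470) = (12 + 13/4 + 132) + 32368 = 589/4 + 32368 = 130061/4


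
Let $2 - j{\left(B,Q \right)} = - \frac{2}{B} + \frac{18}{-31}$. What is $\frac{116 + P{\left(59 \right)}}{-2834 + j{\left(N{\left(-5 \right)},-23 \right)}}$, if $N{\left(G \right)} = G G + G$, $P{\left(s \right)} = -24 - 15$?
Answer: $- \frac{3410}{125387} \approx -0.027196$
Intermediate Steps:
$P{\left(s \right)} = -39$
$N{\left(G \right)} = G + G^{2}$ ($N{\left(G \right)} = G^{2} + G = G + G^{2}$)
$j{\left(B,Q \right)} = \frac{80}{31} + \frac{2}{B}$ ($j{\left(B,Q \right)} = 2 - \left(- \frac{2}{B} + \frac{18}{-31}\right) = 2 - \left(- \frac{2}{B} + 18 \left(- \frac{1}{31}\right)\right) = 2 - \left(- \frac{2}{B} - \frac{18}{31}\right) = 2 - \left(- \frac{18}{31} - \frac{2}{B}\right) = 2 + \left(\frac{18}{31} + \frac{2}{B}\right) = \frac{80}{31} + \frac{2}{B}$)
$\frac{116 + P{\left(59 \right)}}{-2834 + j{\left(N{\left(-5 \right)},-23 \right)}} = \frac{116 - 39}{-2834 + \left(\frac{80}{31} + \frac{2}{\left(-5\right) \left(1 - 5\right)}\right)} = \frac{77}{-2834 + \left(\frac{80}{31} + \frac{2}{\left(-5\right) \left(-4\right)}\right)} = \frac{77}{-2834 + \left(\frac{80}{31} + \frac{2}{20}\right)} = \frac{77}{-2834 + \left(\frac{80}{31} + 2 \cdot \frac{1}{20}\right)} = \frac{77}{-2834 + \left(\frac{80}{31} + \frac{1}{10}\right)} = \frac{77}{-2834 + \frac{831}{310}} = \frac{77}{- \frac{877709}{310}} = 77 \left(- \frac{310}{877709}\right) = - \frac{3410}{125387}$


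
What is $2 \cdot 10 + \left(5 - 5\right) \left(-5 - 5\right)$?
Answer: $20$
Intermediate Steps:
$2 \cdot 10 + \left(5 - 5\right) \left(-5 - 5\right) = 20 + 0 \left(-5 - 5\right) = 20 + 0 \left(-10\right) = 20 + 0 = 20$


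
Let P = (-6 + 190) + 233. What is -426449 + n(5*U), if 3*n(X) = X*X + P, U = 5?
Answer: -1278305/3 ≈ -4.2610e+5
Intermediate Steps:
P = 417 (P = 184 + 233 = 417)
n(X) = 139 + X²/3 (n(X) = (X*X + 417)/3 = (X² + 417)/3 = (417 + X²)/3 = 139 + X²/3)
-426449 + n(5*U) = -426449 + (139 + (5*5)²/3) = -426449 + (139 + (⅓)*25²) = -426449 + (139 + (⅓)*625) = -426449 + (139 + 625/3) = -426449 + 1042/3 = -1278305/3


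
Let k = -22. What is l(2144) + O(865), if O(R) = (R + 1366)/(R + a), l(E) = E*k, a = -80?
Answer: -37024649/785 ≈ -47165.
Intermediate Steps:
l(E) = -22*E (l(E) = E*(-22) = -22*E)
O(R) = (1366 + R)/(-80 + R) (O(R) = (R + 1366)/(R - 80) = (1366 + R)/(-80 + R))
l(2144) + O(865) = -22*2144 + (1366 + 865)/(-80 + 865) = -47168 + 2231/785 = -37024649/785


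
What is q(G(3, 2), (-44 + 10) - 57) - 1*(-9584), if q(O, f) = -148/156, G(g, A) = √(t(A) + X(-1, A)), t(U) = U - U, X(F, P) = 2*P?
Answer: 373739/39 ≈ 9583.0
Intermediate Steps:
t(U) = 0
G(g, A) = √2*√A (G(g, A) = √(0 + 2*A) = √(2*A) = √2*√A)
q(O, f) = -37/39 (q(O, f) = -148*1/156 = -37/39)
q(G(3, 2), (-44 + 10) - 57) - 1*(-9584) = -37/39 - 1*(-9584) = -37/39 + 9584 = 373739/39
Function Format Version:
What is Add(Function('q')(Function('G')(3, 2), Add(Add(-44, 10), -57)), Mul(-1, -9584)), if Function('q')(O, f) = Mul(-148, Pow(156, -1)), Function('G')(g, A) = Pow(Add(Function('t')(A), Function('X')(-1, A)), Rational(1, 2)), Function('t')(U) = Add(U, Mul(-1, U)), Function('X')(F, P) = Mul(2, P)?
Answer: Rational(373739, 39) ≈ 9583.0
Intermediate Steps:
Function('t')(U) = 0
Function('G')(g, A) = Mul(Pow(2, Rational(1, 2)), Pow(A, Rational(1, 2))) (Function('G')(g, A) = Pow(Add(0, Mul(2, A)), Rational(1, 2)) = Pow(Mul(2, A), Rational(1, 2)) = Mul(Pow(2, Rational(1, 2)), Pow(A, Rational(1, 2))))
Function('q')(O, f) = Rational(-37, 39) (Function('q')(O, f) = Mul(-148, Rational(1, 156)) = Rational(-37, 39))
Add(Function('q')(Function('G')(3, 2), Add(Add(-44, 10), -57)), Mul(-1, -9584)) = Add(Rational(-37, 39), Mul(-1, -9584)) = Add(Rational(-37, 39), 9584) = Rational(373739, 39)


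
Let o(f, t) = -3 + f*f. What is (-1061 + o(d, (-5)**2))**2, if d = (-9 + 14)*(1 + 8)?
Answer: 923521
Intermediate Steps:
d = 45 (d = 5*9 = 45)
o(f, t) = -3 + f**2
(-1061 + o(d, (-5)**2))**2 = (-1061 + (-3 + 45**2))**2 = (-1061 + (-3 + 2025))**2 = (-1061 + 2022)**2 = 961**2 = 923521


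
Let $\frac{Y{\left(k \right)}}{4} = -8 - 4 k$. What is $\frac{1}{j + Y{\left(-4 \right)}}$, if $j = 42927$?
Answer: $\frac{1}{42959} \approx 2.3278 \cdot 10^{-5}$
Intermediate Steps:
$Y{\left(k \right)} = -32 - 16 k$ ($Y{\left(k \right)} = 4 \left(-8 - 4 k\right) = -32 - 16 k$)
$\frac{1}{j + Y{\left(-4 \right)}} = \frac{1}{42927 - -32} = \frac{1}{42927 + \left(-32 + 64\right)} = \frac{1}{42927 + 32} = \frac{1}{42959}$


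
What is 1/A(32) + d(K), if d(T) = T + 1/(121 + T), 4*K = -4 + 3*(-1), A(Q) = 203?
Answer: -672661/387324 ≈ -1.7367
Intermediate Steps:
K = -7/4 (K = (-4 + 3*(-1))/4 = (-4 - 3)/4 = (¼)*(-7) = -7/4 ≈ -1.7500)
1/A(32) + d(K) = 1/203 + (1 + (-7/4)² + 121*(-7/4))/(121 - 7/4) = 1/203 + (1 + 49/16 - 847/4)/(477/4) = 1/203 + (4/477)*(-3323/16) = 1/203 - 3323/1908 = -672661/387324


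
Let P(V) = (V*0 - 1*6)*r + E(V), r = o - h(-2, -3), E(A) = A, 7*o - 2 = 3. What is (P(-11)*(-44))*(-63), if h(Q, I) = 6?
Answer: 57420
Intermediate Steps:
o = 5/7 (o = 2/7 + (1/7)*3 = 2/7 + 3/7 = 5/7 ≈ 0.71429)
r = -37/7 (r = 5/7 - 1*6 = 5/7 - 6 = -37/7 ≈ -5.2857)
P(V) = 222/7 + V (P(V) = (V*0 - 1*6)*(-37/7) + V = (0 - 6)*(-37/7) + V = -6*(-37/7) + V = 222/7 + V)
(P(-11)*(-44))*(-63) = ((222/7 - 11)*(-44))*(-63) = ((145/7)*(-44))*(-63) = -6380/7*(-63) = 57420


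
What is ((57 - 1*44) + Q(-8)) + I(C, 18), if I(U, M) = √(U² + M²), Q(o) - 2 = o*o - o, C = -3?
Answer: 87 + 3*√37 ≈ 105.25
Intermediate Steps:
Q(o) = 2 + o² - o (Q(o) = 2 + (o*o - o) = 2 + (o² - o) = 2 + o² - o)
I(U, M) = √(M² + U²)
((57 - 1*44) + Q(-8)) + I(C, 18) = ((57 - 1*44) + (2 + (-8)² - 1*(-8))) + √(18² + (-3)²) = ((57 - 44) + (2 + 64 + 8)) + √(324 + 9) = (13 + 74) + √333 = 87 + 3*√37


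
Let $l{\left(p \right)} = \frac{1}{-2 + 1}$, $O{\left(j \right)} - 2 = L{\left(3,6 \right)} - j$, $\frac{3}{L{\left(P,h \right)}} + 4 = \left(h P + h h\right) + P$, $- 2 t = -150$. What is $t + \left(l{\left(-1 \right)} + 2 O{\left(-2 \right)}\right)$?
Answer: $\frac{4352}{53} \approx 82.113$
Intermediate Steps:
$t = 75$ ($t = \left(- \frac{1}{2}\right) \left(-150\right) = 75$)
$L{\left(P,h \right)} = \frac{3}{-4 + P + h^{2} + P h}$ ($L{\left(P,h \right)} = \frac{3}{-4 + \left(\left(h P + h h\right) + P\right)} = \frac{3}{-4 + \left(\left(P h + h^{2}\right) + P\right)} = \frac{3}{-4 + \left(\left(h^{2} + P h\right) + P\right)} = \frac{3}{-4 + \left(P + h^{2} + P h\right)} = \frac{3}{-4 + P + h^{2} + P h}$)
$O{\left(j \right)} = \frac{109}{53} - j$ ($O{\left(j \right)} = 2 - \left(j - \frac{3}{-4 + 3 + 6^{2} + 3 \cdot 6}\right) = 2 - \left(j - \frac{3}{-4 + 3 + 36 + 18}\right) = 2 - \left(- \frac{3}{53} + j\right) = \frac{109}{53} - j$)
$l{\left(p \right)} = -1$ ($l{\left(p \right)} = \frac{1}{-1} = -1$)
$t + \left(l{\left(-1 \right)} + 2 O{\left(-2 \right)}\right) = 75 - \left(1 - 2 \left(\frac{109}{53} - -2\right)\right) = 75 - \left(1 - 2 \left(\frac{109}{53} + 2\right)\right) = 75 + \left(-1 + 2 \cdot \frac{215}{53}\right) = 75 + \left(-1 + \frac{430}{53}\right) = 75 + \frac{377}{53} = \frac{4352}{53}$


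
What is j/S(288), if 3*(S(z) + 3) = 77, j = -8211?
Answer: -1449/4 ≈ -362.25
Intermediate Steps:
S(z) = 68/3 (S(z) = -3 + (1/3)*77 = -3 + 77/3 = 68/3)
j/S(288) = -8211/68/3 = -8211*3/68 = -1449/4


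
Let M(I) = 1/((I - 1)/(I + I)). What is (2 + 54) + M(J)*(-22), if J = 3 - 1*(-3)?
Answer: 16/5 ≈ 3.2000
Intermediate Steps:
J = 6 (J = 3 + 3 = 6)
M(I) = 2*I/(-1 + I) (M(I) = 1/((-1 + I)/((2*I))) = 1/((-1 + I)*(1/(2*I))) = 1/((-1 + I)/(2*I)) = 2*I/(-1 + I))
(2 + 54) + M(J)*(-22) = (2 + 54) + (2*6/(-1 + 6))*(-22) = 56 + (2*6/5)*(-22) = 56 + (2*6*(⅕))*(-22) = 56 + (12/5)*(-22) = 56 - 264/5 = 16/5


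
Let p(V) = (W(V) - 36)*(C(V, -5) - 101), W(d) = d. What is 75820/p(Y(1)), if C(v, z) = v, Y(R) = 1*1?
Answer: 3791/175 ≈ 21.663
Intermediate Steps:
Y(R) = 1
p(V) = (-101 + V)*(-36 + V) (p(V) = (V - 36)*(V - 101) = (-36 + V)*(-101 + V) = (-101 + V)*(-36 + V))
75820/p(Y(1)) = 75820/(3636 + 1² - 137*1) = 75820/(3636 + 1 - 137) = 75820/3500 = 75820*(1/3500) = 3791/175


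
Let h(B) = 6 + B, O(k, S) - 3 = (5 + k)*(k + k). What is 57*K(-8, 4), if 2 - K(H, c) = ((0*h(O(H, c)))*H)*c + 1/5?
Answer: 513/5 ≈ 102.60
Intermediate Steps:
O(k, S) = 3 + 2*k*(5 + k) (O(k, S) = 3 + (5 + k)*(k + k) = 3 + (5 + k)*(2*k) = 3 + 2*k*(5 + k))
K(H, c) = 9/5 (K(H, c) = 2 - (((0*(6 + (3 + 2*H² + 10*H)))*H)*c + 1/5) = 2 - (((0*(9 + 2*H² + 10*H))*H)*c + ⅕) = 2 - ((0*H)*c + ⅕) = 2 - (0*c + ⅕) = 2 - (0 + ⅕) = 2 - 1*⅕ = 2 - ⅕ = 9/5)
57*K(-8, 4) = 57*(9/5) = 513/5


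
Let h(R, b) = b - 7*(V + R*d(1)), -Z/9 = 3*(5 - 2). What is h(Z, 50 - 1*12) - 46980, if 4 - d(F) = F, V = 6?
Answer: -45283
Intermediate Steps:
d(F) = 4 - F
Z = -81 (Z = -27*(5 - 2) = -27*3 = -9*9 = -81)
h(R, b) = -42 + b - 21*R (h(R, b) = b - 7*(6 + R*(4 - 1*1)) = b - 7*(6 + R*(4 - 1)) = b - 7*(6 + R*3) = b - 7*(6 + 3*R) = b + (-42 - 21*R) = -42 + b - 21*R)
h(Z, 50 - 1*12) - 46980 = (-42 + (50 - 1*12) - 21*(-81)) - 46980 = (-42 + (50 - 12) + 1701) - 46980 = (-42 + 38 + 1701) - 46980 = 1697 - 46980 = -45283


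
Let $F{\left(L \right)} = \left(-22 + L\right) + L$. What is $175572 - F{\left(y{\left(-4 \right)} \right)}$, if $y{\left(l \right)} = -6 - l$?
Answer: $175598$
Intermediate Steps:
$F{\left(L \right)} = -22 + 2 L$
$175572 - F{\left(y{\left(-4 \right)} \right)} = 175572 - \left(-22 + 2 \left(-6 - -4\right)\right) = 175572 - \left(-22 + 2 \left(-6 + 4\right)\right) = 175572 - \left(-22 + 2 \left(-2\right)\right) = 175572 - \left(-22 - 4\right) = 175572 - -26 = 175572 + 26 = 175598$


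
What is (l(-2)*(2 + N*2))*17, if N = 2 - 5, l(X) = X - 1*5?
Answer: 476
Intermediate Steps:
l(X) = -5 + X (l(X) = X - 5 = -5 + X)
N = -3
(l(-2)*(2 + N*2))*17 = ((-5 - 2)*(2 - 3*2))*17 = -7*(2 - 6)*17 = -7*(-4)*17 = 28*17 = 476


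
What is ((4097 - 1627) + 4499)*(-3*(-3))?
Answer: 62721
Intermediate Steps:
((4097 - 1627) + 4499)*(-3*(-3)) = (2470 + 4499)*9 = 6969*9 = 62721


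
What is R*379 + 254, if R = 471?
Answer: 178763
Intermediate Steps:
R*379 + 254 = 471*379 + 254 = 178509 + 254 = 178763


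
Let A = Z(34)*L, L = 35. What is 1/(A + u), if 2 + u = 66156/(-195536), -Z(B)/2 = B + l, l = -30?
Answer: -48884/13801827 ≈ -0.0035418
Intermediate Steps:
Z(B) = 60 - 2*B (Z(B) = -2*(B - 30) = -2*(-30 + B) = 60 - 2*B)
u = -114307/48884 (u = -2 + 66156/(-195536) = -2 + 66156*(-1/195536) = -2 - 16539/48884 = -114307/48884 ≈ -2.3383)
A = -280 (A = (60 - 2*34)*35 = (60 - 68)*35 = -8*35 = -280)
1/(A + u) = 1/(-280 - 114307/48884) = 1/(-13801827/48884) = -48884/13801827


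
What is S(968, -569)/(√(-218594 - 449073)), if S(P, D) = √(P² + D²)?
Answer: -I*√841784538595/667667 ≈ -1.3742*I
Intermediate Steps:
S(P, D) = √(D² + P²)
S(968, -569)/(√(-218594 - 449073)) = √((-569)² + 968²)/(√(-218594 - 449073)) = √(323761 + 937024)/(√(-667667)) = √1260785/((I*√667667)) = √1260785*(-I*√667667/667667) = -I*√841784538595/667667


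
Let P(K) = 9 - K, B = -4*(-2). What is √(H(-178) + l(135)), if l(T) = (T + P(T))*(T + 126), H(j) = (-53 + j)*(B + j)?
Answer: √41619 ≈ 204.01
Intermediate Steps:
B = 8
H(j) = (-53 + j)*(8 + j)
l(T) = 1134 + 9*T (l(T) = (T + (9 - T))*(T + 126) = 9*(126 + T) = 1134 + 9*T)
√(H(-178) + l(135)) = √((-424 + (-178)² - 45*(-178)) + (1134 + 9*135)) = √((-424 + 31684 + 8010) + (1134 + 1215)) = √(39270 + 2349) = √41619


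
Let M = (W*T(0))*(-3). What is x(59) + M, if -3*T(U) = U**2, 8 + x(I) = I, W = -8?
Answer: 51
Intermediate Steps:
x(I) = -8 + I
T(U) = -U**2/3
M = 0 (M = -(-8)*0**2/3*(-3) = -(-8)*0/3*(-3) = -8*0*(-3) = 0*(-3) = 0)
x(59) + M = (-8 + 59) + 0 = 51 + 0 = 51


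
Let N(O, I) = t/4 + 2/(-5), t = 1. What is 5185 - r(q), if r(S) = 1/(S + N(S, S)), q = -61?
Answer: 6341275/1223 ≈ 5185.0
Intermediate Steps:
N(O, I) = -3/20 (N(O, I) = 1/4 + 2/(-5) = 1*(¼) + 2*(-⅕) = ¼ - ⅖ = -3/20)
r(S) = 1/(-3/20 + S) (r(S) = 1/(S - 3/20) = 1/(-3/20 + S))
5185 - r(q) = 5185 - 20/(-3 + 20*(-61)) = 5185 - 20/(-3 - 1220) = 5185 - 20/(-1223) = 5185 - 20*(-1)/1223 = 5185 - 1*(-20/1223) = 5185 + 20/1223 = 6341275/1223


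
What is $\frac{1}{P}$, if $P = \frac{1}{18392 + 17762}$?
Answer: $36154$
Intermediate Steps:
$P = \frac{1}{36154} \approx 2.7659 \cdot 10^{-5}$
$\frac{1}{P} = \frac{1}{\frac{1}{36154}} = 36154$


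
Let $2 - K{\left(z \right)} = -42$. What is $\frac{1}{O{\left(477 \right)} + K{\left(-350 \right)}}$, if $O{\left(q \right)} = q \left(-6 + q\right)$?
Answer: $\frac{1}{224711} \approx 4.4502 \cdot 10^{-6}$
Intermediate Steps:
$K{\left(z \right)} = 44$ ($K{\left(z \right)} = 2 - -42 = 2 + 42 = 44$)
$\frac{1}{O{\left(477 \right)} + K{\left(-350 \right)}} = \frac{1}{477 \left(-6 + 477\right) + 44} = \frac{1}{477 \cdot 471 + 44} = \frac{1}{224667 + 44} = \frac{1}{224711}$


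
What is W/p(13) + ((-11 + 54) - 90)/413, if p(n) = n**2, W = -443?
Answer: -190902/69797 ≈ -2.7351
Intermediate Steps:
W/p(13) + ((-11 + 54) - 90)/413 = -443/(13**2) + ((-11 + 54) - 90)/413 = -443/169 + (43 - 90)*(1/413) = -443*1/169 - 47*1/413 = -443/169 - 47/413 = -190902/69797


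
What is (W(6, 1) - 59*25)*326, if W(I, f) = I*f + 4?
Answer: -477590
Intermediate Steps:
W(I, f) = 4 + I*f
(W(6, 1) - 59*25)*326 = ((4 + 6*1) - 59*25)*326 = ((4 + 6) - 1475)*326 = (10 - 1475)*326 = -1465*326 = -477590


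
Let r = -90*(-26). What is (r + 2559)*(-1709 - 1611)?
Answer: -16264680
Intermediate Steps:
r = 2340
(r + 2559)*(-1709 - 1611) = (2340 + 2559)*(-1709 - 1611) = 4899*(-3320) = -16264680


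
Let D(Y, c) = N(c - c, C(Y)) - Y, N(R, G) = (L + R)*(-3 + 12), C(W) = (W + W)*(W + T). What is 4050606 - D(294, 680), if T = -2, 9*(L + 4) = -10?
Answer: 4050946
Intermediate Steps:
L = -46/9 (L = -4 + (1/9)*(-10) = -4 - 10/9 = -46/9 ≈ -5.1111)
C(W) = 2*W*(-2 + W) (C(W) = (W + W)*(W - 2) = (2*W)*(-2 + W) = 2*W*(-2 + W))
N(R, G) = -46 + 9*R (N(R, G) = (-46/9 + R)*(-3 + 12) = (-46/9 + R)*9 = -46 + 9*R)
D(Y, c) = -46 - Y (D(Y, c) = (-46 + 9*(c - c)) - Y = (-46 + 9*0) - Y = (-46 + 0) - Y = -46 - Y)
4050606 - D(294, 680) = 4050606 - (-46 - 1*294) = 4050606 - (-46 - 294) = 4050606 - 1*(-340) = 4050606 + 340 = 4050946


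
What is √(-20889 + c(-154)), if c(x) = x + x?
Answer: I*√21197 ≈ 145.59*I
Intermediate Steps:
c(x) = 2*x
√(-20889 + c(-154)) = √(-20889 + 2*(-154)) = √(-20889 - 308) = √(-21197) = I*√21197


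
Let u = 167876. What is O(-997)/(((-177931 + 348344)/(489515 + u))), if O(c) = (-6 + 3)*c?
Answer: 1966256481/170413 ≈ 11538.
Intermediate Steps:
O(c) = -3*c
O(-997)/(((-177931 + 348344)/(489515 + u))) = (-3*(-997))/(((-177931 + 348344)/(489515 + 167876))) = 2991/((170413/657391)) = 2991/((170413*(1/657391))) = 2991/(170413/657391) = 2991*(657391/170413) = 1966256481/170413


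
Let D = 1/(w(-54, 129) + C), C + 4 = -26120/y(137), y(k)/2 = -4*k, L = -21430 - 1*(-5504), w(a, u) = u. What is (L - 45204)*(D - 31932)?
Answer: 3980133605759/2039 ≈ 1.9520e+9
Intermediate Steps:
L = -15926 (L = -21430 + 5504 = -15926)
y(k) = -8*k (y(k) = 2*(-4*k) = -8*k)
C = 2717/137 (C = -4 - 26120/((-8*137)) = -4 - 26120/(-1096) = -4 - 26120*(-1/1096) = -4 + 3265/137 = 2717/137 ≈ 19.832)
D = 137/20390 (D = 1/(129 + 2717/137) = 1/(20390/137) = 137/20390 ≈ 0.0067190)
(L - 45204)*(D - 31932) = (-15926 - 45204)*(137/20390 - 31932) = -61130*(-651093343/20390) = 3980133605759/2039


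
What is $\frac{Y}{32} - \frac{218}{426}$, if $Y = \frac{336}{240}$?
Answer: $- \frac{15949}{34080} \approx -0.46799$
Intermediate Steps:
$Y = \frac{7}{5}$ ($Y = 336 \cdot \frac{1}{240} = \frac{7}{5} \approx 1.4$)
$\frac{Y}{32} - \frac{218}{426} = \frac{7}{5 \cdot 32} - \frac{218}{426} = \frac{7}{5} \cdot \frac{1}{32} - \frac{109}{213} = \frac{7}{160} - \frac{109}{213} = - \frac{15949}{34080}$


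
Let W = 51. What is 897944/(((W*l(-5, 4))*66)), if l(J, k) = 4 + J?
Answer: -448972/1683 ≈ -266.77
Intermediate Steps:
897944/(((W*l(-5, 4))*66)) = 897944/(((51*(4 - 5))*66)) = 897944/(((51*(-1))*66)) = 897944/((-51*66)) = 897944/(-3366) = 897944*(-1/3366) = -448972/1683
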